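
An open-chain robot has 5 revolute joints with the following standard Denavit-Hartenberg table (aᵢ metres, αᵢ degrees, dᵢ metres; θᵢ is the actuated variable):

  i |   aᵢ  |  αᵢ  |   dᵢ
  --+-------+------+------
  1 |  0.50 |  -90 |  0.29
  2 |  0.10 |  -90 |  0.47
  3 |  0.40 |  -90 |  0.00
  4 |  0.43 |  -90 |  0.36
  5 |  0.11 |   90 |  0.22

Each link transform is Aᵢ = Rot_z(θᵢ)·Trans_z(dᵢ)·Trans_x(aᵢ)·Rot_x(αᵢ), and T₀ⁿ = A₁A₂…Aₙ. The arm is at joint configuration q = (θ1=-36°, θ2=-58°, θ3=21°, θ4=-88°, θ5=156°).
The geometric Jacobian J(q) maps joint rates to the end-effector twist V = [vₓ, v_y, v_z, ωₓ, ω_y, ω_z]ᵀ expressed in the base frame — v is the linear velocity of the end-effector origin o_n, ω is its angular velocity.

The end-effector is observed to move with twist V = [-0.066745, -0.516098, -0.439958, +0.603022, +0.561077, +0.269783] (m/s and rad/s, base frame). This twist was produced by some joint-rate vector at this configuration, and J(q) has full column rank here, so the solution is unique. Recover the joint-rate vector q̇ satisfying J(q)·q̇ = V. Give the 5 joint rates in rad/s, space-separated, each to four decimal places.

o_n = [0.8426, -0.6747, 0.6084]
J₁: ẑ×o_n = [0.6747, 0.8426, -0.0000], ω = ẑ
J2: z=[0.5878, 0.8090, 0.0000] o=[0.4045, -0.2939, 0.2900] → [0.2576, -0.1872, -0.5782, 0.5878, 0.8090, 0.0000]
J3: z=[0.6861, -0.4985, -0.5299] o=[0.7236, 0.0552, 0.3748] → [-0.5032, -0.2233, -0.4415, 0.6861, -0.4985, -0.5299]
J4: z=[-0.7024, -0.6437, -0.3039] o=[0.7995, -0.1771, 0.6915] → [-0.0978, -0.0714, 0.3772, -0.7024, -0.6437, -0.3039]
J5: z=[0.1655, -0.5630, 0.8097] o=[0.8443, -0.6317, 0.3662] → [-0.1016, -0.0415, -0.0081, 0.1655, -0.5630, 0.8097]
q̇ = J⁺·V = [-0.5180, 0.7210, -0.2600, -0.3510, 0.6710]

-0.5180 0.7210 -0.2600 -0.3510 0.6710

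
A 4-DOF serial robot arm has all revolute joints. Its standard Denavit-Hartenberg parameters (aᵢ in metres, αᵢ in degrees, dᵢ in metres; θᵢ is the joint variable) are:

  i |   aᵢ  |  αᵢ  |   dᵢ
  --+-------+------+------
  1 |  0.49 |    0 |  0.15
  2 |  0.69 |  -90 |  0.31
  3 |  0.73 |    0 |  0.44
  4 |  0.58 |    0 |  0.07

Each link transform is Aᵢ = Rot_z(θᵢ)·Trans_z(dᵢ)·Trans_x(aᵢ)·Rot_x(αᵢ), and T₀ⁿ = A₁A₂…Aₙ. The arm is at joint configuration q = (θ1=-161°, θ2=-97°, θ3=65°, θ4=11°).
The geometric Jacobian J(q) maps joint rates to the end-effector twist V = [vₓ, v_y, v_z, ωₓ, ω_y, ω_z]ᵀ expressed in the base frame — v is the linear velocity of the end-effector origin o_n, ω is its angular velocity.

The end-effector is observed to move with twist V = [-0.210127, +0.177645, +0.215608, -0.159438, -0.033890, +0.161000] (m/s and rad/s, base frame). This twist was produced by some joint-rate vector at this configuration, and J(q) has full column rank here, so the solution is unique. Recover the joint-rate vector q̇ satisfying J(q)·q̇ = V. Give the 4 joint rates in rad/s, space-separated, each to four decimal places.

0.2470 -0.0860 -0.7730 0.9360

o_n = [-1.1989, 0.8484, -0.7644]
J₁: ẑ×o_n = [-0.8484, -1.1989, 0.0000], ω = ẑ
J2: z=[0.0000, 0.0000, 1.0000] o=[-0.4633, -0.1595, 0.1500] → [-1.0079, -0.7356, 0.0000, 0.0000, 0.0000, 1.0000]
J3: z=[-0.9781, -0.2079, 0.0000] o=[-0.6068, 0.5154, 0.4600] → [0.2546, -1.1976, -0.4488, -0.9781, -0.2079, 0.0000]
J4: z=[-0.9781, -0.2079, 0.0000] o=[-1.1013, 0.7257, -0.2016] → [0.1170, -0.5505, -0.1403, -0.9781, -0.2079, 0.0000]
q̇ = J⁺·V = [0.2470, -0.0860, -0.7730, 0.9360]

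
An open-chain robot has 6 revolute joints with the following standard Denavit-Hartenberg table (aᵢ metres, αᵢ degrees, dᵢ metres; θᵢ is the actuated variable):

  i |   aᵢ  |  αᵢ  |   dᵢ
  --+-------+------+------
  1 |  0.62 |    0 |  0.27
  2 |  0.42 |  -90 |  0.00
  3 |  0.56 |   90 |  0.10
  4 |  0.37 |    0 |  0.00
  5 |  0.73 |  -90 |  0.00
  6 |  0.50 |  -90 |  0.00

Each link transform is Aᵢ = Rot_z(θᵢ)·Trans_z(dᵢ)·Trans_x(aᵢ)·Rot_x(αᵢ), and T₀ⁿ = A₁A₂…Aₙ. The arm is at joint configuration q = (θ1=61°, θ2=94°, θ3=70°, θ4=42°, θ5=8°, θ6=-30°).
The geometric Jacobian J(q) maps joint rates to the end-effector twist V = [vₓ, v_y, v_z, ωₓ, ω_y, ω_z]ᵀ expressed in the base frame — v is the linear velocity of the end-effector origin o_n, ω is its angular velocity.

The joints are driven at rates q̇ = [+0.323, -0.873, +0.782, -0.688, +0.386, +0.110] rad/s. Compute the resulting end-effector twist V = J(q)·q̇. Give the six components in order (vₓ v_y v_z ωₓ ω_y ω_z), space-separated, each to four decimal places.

0.5442 0.9221 -1.0528 -0.0771 -0.9049 -0.5741

o_n = [-1.3069, -0.0747, -1.1316]
J₁: ẑ×o_n = [0.0747, -1.3069, 0.0000], ω = ẑ
J2: z=[0.0000, 0.0000, 1.0000] o=[0.3006, 0.5423, 0.2700] → [0.6169, -1.6075, 0.0000, 0.0000, 0.0000, 1.0000]
J3: z=[-0.4226, -0.9063, 0.0000] o=[-0.0801, 0.7198, 0.2700] → [1.2703, -0.5923, -0.7762, -0.4226, -0.9063, 0.0000]
J4: z=[-0.8517, 0.3971, 0.3420] o=[-0.2959, 0.7101, -0.2562] → [-0.0792, -1.0913, 1.0698, -0.8517, 0.3971, 0.3420]
J5: z=[-0.8517, 0.3971, 0.3420] o=[-0.4858, 0.5254, -0.5146] → [-0.0398, -0.8063, 0.8372, -0.8517, 0.3971, 0.3420]
J6: z=[-0.0342, -0.6933, 0.7198] o=[-0.8676, 0.0864, -0.9555] → [0.2380, -0.3223, -0.2991, -0.0342, -0.6933, 0.7198]
V = J·q̇ = [0.5442, 0.9221, -1.0528, -0.0771, -0.9049, -0.5741]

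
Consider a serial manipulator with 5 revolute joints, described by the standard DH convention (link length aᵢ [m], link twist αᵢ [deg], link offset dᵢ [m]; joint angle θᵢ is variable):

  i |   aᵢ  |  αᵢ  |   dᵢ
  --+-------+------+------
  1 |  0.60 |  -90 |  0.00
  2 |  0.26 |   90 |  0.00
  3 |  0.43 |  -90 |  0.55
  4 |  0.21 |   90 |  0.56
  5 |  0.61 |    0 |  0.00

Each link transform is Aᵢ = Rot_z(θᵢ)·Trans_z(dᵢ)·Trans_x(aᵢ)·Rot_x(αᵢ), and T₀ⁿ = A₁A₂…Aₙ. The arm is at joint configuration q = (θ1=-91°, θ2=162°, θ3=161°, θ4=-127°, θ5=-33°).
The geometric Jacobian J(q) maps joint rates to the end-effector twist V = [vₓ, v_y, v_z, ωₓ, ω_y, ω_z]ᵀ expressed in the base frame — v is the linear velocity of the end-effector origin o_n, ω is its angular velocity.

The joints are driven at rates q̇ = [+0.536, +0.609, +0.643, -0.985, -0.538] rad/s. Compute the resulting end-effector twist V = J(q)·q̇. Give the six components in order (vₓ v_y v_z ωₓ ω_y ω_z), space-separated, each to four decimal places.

0.5007 1.3711 0.2354 1.6733 -0.4094 -0.3570

o_n = [-0.2301, -0.7636, -1.1298]
J₁: ẑ×o_n = [0.7636, -0.2301, 0.0000], ω = ẑ
J2: z=[0.9998, -0.0175, 0.0000] o=[-0.0105, -0.5999, 0.0000] → [0.0197, 1.1297, -0.1675, 0.9998, -0.0175, 0.0000]
J3: z=[-0.0054, -0.3090, -0.9511] o=[-0.0062, -0.3527, -0.0803] → [-0.0665, 0.2073, -0.0670, -0.0054, -0.3090, -0.9511]
J4: z=[-0.9508, -0.2931, 0.1006] o=[0.1241, -0.9117, -0.4778] → [0.1762, -0.6556, -0.2446, -0.9508, -0.2931, 0.1006]
J5: z=[-0.2442, 0.9085, 0.3390] o=[-0.4484, -1.0133, -0.6179] → [-0.5498, -0.0510, -0.2593, -0.2442, 0.9085, 0.3390]
V = J·q̇ = [0.5007, 1.3711, 0.2354, 1.6733, -0.4094, -0.3570]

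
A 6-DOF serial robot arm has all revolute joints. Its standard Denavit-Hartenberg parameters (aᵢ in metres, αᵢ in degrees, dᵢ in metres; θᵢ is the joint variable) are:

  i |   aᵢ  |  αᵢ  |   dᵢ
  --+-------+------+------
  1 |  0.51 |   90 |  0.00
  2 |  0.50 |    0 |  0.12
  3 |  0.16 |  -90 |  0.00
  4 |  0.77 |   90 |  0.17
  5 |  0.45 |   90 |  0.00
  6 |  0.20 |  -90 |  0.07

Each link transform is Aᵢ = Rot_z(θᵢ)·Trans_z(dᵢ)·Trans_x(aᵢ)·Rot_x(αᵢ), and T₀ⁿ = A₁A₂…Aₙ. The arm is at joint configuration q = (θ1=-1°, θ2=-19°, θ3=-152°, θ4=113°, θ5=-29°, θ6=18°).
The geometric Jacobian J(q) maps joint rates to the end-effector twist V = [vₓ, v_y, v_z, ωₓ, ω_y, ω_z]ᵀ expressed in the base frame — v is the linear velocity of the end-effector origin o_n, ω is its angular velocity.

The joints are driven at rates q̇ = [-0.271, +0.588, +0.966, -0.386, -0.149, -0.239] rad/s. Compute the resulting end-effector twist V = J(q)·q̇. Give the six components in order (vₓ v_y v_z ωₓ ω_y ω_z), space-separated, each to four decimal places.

-0.4430 -0.2109 0.6883 0.1262 -1.5080 -0.0677

o_n = [1.2561, 1.0754, 0.0816]
J₁: ẑ×o_n = [-1.0754, 1.2561, 0.0000], ω = ẑ
J2: z=[-0.0175, -0.9998, 0.0000] o=[0.5099, -0.0089, 0.0000] → [-0.0816, 0.0014, 0.7272, -0.0175, -0.9998, 0.0000]
J3: z=[-0.0175, -0.9998, 0.0000] o=[0.9805, -0.1371, -0.1628] → [-0.2444, 0.0043, 0.2544, -0.0175, -0.9998, 0.0000]
J4: z=[0.1564, -0.0027, -0.9877] o=[0.8225, -0.1344, -0.1878] → [1.1941, -0.4704, 0.1904, 0.1564, -0.0027, -0.9877]
J5: z=[-0.9022, 0.4065, -0.1440] o=[1.1586, 0.5687, -0.3087] → [0.2316, 0.3381, -0.4968, -0.9022, 0.4065, -0.1440]
J6: z=[-0.3317, -0.4405, 0.8342] o=[1.2826, 0.9288, -0.0691] → [-0.1887, 0.0279, -0.0603, -0.3317, -0.4405, 0.8342]
V = J·q̇ = [-0.4430, -0.2109, 0.6883, 0.1262, -1.5080, -0.0677]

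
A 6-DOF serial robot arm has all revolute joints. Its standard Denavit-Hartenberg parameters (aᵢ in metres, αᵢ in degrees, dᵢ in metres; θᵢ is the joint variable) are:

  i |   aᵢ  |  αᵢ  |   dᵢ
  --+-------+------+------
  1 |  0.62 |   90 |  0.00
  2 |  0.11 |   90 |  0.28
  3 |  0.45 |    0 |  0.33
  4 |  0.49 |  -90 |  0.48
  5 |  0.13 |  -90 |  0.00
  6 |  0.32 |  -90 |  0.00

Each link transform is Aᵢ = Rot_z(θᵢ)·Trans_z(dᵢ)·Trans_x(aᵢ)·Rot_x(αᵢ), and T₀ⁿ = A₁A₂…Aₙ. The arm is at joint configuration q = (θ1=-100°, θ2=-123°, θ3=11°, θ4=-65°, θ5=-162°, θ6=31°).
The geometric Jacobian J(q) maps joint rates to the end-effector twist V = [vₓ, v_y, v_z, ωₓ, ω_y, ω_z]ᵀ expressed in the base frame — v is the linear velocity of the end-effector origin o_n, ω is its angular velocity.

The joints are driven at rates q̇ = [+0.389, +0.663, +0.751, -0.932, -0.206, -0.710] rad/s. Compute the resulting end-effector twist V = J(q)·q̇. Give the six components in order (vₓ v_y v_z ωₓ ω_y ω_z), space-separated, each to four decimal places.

-0.7328 0.0803 -0.6996 -0.8611 -0.7408 0.1706

o_n = [-0.1069, 0.4512, 0.1063]
J₁: ẑ×o_n = [-0.4512, -0.1069, 0.0000], ω = ẑ
J2: z=[-0.9848, 0.1736, 0.0000] o=[-0.1077, -0.6106, 0.0000] → [0.0185, 0.1047, -1.0457, -0.9848, 0.1736, 0.0000]
J3: z=[0.1456, 0.8259, 0.5446] o=[-0.3730, -0.5030, -0.0923] → [-0.3557, 0.1160, -0.0808, 0.1456, 0.8259, 0.5446]
J4: z=[0.1456, 0.8259, 0.5446] o=[-0.3677, 0.0214, -0.2830] → [0.0875, 0.0854, -0.1528, 0.1456, 0.8259, 0.5446]
J5: z=[-0.5023, 0.5360, -0.6785] o=[0.1198, 0.5035, -0.2631] → [0.1625, 0.3394, 0.1478, -0.5023, 0.5360, -0.6785]
J6: z=[0.4019, 0.8395, 0.3657] o=[0.0203, 0.5151, -0.1803] → [0.2640, -0.1617, 0.0811, 0.4019, 0.8395, 0.3657]
V = J·q̇ = [-0.7328, 0.0803, -0.6996, -0.8611, -0.7408, 0.1706]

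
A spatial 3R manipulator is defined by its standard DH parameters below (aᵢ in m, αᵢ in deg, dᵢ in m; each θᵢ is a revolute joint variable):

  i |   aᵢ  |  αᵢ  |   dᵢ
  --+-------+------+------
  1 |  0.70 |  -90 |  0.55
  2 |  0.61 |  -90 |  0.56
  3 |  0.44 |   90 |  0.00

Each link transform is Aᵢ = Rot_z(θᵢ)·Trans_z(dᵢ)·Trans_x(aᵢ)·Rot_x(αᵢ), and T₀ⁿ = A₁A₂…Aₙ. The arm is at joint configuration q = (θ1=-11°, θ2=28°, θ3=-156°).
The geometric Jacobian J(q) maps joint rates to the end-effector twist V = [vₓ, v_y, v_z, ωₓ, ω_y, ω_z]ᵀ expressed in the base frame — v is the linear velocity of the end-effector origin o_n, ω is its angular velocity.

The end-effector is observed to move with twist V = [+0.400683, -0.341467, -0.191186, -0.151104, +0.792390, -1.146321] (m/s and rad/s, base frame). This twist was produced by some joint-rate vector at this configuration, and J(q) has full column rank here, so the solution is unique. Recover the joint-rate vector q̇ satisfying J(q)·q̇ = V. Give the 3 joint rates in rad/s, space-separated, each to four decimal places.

o_n = [1.0085, 0.5568, 0.4523]
J₁: ẑ×o_n = [-0.5568, 1.0085, 0.0000], ω = ẑ
J2: z=[0.1908, 0.9816, 0.0000] o=[0.6871, -0.1336, 0.5500] → [-0.0959, 0.0186, -0.1837, 0.1908, 0.9816, 0.0000]
J3: z=[-0.4608, 0.0896, -0.8829] o=[1.3227, 0.3134, 0.2636] → [0.2318, 0.3644, -0.0840, -0.4608, 0.0896, -0.8829]
q̇ = J⁺·V = [-0.5830, 0.7490, 0.6380]

-0.5830 0.7490 0.6380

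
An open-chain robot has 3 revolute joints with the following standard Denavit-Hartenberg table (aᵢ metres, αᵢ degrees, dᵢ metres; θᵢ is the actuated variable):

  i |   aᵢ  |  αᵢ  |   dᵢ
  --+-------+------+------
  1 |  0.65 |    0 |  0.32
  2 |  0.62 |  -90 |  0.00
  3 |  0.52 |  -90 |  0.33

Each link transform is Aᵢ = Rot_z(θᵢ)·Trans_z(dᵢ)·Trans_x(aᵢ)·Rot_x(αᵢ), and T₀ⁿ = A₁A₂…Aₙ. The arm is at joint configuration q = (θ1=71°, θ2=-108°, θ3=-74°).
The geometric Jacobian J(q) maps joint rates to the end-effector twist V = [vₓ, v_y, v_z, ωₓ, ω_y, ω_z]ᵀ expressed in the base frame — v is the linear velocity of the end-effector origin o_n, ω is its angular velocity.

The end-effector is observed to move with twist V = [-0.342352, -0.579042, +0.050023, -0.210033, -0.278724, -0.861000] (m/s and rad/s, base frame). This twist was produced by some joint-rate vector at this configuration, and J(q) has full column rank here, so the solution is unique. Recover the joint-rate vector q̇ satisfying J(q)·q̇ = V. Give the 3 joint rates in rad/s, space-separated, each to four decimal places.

o_n = [1.0198, 0.4188, 0.8199]
J₁: ẑ×o_n = [-0.4188, 1.0198, 0.0000], ω = ẑ
J2: z=[0.0000, 0.0000, 1.0000] o=[0.2116, 0.6146, 0.3200] → [0.1958, 0.8082, -0.0000, 0.0000, 0.0000, 1.0000]
J3: z=[0.6018, 0.7986, 0.0000] o=[0.7068, 0.2415, 0.3200] → [0.3992, -0.3008, -0.1433, 0.6018, 0.7986, 0.0000]
q̇ = J⁺·V = [0.0560, -0.9170, -0.3490]

0.0560 -0.9170 -0.3490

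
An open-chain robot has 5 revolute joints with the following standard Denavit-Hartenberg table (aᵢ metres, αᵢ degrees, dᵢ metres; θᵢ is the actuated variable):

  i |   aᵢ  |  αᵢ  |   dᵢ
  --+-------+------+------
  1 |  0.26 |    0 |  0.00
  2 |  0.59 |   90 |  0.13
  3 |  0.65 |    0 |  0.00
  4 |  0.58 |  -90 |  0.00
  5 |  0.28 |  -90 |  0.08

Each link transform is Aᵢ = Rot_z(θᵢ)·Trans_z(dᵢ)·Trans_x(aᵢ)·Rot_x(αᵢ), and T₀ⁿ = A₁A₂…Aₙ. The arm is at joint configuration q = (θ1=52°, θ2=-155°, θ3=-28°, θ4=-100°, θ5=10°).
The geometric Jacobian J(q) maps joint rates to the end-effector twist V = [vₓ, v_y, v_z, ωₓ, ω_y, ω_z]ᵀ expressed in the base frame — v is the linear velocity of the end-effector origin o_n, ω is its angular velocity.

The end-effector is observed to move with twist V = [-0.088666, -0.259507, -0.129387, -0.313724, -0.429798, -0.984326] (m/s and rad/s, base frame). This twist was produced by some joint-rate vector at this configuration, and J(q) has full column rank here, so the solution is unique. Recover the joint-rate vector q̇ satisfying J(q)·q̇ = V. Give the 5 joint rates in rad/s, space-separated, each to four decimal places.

-0.9430 0.3410 -0.0980 0.3070 0.6210

o_n = [0.0500, -0.4882, -0.8987]
J₁: ẑ×o_n = [0.4882, 0.0500, -0.0000], ω = ẑ
J2: z=[0.0000, 0.0000, 1.0000] o=[0.1601, 0.2049, 0.0000] → [0.6931, -0.1101, 0.0000, 0.0000, 0.0000, 1.0000]
J3: z=[-0.9744, 0.2250, 0.0000] o=[0.0274, -0.3700, 0.1300] → [-0.2314, -1.0024, 0.1101, -0.9744, 0.2250, 0.0000]
J4: z=[-0.9744, 0.2250, 0.0000] o=[-0.1018, -0.9292, -0.1752] → [-0.1628, -0.7050, -0.4638, -0.9744, 0.2250, 0.0000]
J5: z=[-0.1773, -0.7678, -0.6157] o=[-0.0214, -0.5813, -0.6322] → [0.2619, -0.0912, 0.0383, -0.1773, -0.7678, -0.6157]
q̇ = J⁺·V = [-0.9430, 0.3410, -0.0980, 0.3070, 0.6210]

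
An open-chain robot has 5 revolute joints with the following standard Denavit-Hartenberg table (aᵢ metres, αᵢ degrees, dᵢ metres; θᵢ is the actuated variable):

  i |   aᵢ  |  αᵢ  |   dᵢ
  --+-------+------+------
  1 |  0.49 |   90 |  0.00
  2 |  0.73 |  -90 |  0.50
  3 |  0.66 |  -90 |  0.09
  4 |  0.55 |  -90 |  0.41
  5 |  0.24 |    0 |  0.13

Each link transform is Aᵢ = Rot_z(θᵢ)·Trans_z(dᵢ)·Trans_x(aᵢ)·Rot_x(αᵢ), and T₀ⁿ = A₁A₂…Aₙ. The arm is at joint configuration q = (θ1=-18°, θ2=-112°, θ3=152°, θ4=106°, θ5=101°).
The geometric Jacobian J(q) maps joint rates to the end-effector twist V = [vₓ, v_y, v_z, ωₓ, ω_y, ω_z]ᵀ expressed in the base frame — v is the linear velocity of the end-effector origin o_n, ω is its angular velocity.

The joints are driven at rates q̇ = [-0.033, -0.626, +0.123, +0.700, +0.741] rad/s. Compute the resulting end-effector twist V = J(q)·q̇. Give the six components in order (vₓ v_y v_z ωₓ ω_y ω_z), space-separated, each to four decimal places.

o_n = [-0.1014, -0.4592, -0.1423]
J₁: ẑ×o_n = [0.4592, -0.1014, 0.0000], ω = ẑ
J2: z=[-0.3090, -0.9511, 0.0000] o=[0.4660, -0.1514, 0.0000] → [0.1353, -0.0440, -0.4445, -0.3090, -0.9511, 0.0000]
J3: z=[0.8818, -0.2865, -0.3746] o=[0.0514, -0.5424, -0.6768] → [-0.1220, -0.4142, 0.0296, 0.8818, -0.2865, -0.3746]
J4: z=[-0.1056, -0.8941, 0.4353] o=[0.4342, -0.3410, -0.1702] → [0.0264, -0.2302, -0.4663, -0.1056, -0.8941, 0.4353]
J5: z=[-0.1988, -0.4099, -0.8902] o=[-0.1450, -0.6083, 0.0822] → [0.2247, -0.0835, -0.0117, -0.1988, -0.4099, -0.8902]
V = J·q̇ = [0.0702, -0.2430, -0.0532, 0.0807, -0.3695, -0.4340]

0.0702 -0.2430 -0.0532 0.0807 -0.3695 -0.4340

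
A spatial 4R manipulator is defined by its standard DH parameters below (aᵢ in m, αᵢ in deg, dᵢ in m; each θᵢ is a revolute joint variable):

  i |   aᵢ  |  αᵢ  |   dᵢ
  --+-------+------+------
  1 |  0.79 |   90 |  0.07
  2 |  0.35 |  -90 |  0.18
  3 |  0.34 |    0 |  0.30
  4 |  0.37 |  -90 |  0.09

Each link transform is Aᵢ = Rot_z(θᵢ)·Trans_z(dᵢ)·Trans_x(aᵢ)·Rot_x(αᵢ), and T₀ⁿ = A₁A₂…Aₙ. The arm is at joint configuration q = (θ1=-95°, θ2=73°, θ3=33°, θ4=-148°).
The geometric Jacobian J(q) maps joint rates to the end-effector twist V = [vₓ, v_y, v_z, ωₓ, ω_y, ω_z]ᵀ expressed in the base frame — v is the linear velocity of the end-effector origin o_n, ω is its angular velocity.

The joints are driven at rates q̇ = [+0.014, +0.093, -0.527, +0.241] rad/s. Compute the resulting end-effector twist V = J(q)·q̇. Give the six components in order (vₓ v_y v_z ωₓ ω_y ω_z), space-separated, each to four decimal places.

o_n = [-0.3774, -0.5261, 0.6419]
J₁: ẑ×o_n = [0.5261, -0.3774, 0.0000], ω = ẑ
J2: z=[-0.9962, 0.0872, 0.0000] o=[-0.0689, -0.7870, 0.0700] → [0.0498, 0.5697, -0.2330, -0.9962, 0.0872, 0.0000]
J3: z=[0.0833, 0.9527, 0.2924] o=[-0.2571, -0.8732, 0.4047] → [0.1245, -0.0550, 0.1436, 0.0833, 0.9527, 0.2924]
J4: z=[0.0833, 0.9527, 0.2924] o=[-0.0549, -0.6866, 0.7651] → [-0.1643, -0.0840, 0.3207, 0.0833, 0.9527, 0.2924]
V = J·q̇ = [-0.0932, 0.0564, -0.0201, -0.1165, -0.2644, -0.0696]

-0.0932 0.0564 -0.0201 -0.1165 -0.2644 -0.0696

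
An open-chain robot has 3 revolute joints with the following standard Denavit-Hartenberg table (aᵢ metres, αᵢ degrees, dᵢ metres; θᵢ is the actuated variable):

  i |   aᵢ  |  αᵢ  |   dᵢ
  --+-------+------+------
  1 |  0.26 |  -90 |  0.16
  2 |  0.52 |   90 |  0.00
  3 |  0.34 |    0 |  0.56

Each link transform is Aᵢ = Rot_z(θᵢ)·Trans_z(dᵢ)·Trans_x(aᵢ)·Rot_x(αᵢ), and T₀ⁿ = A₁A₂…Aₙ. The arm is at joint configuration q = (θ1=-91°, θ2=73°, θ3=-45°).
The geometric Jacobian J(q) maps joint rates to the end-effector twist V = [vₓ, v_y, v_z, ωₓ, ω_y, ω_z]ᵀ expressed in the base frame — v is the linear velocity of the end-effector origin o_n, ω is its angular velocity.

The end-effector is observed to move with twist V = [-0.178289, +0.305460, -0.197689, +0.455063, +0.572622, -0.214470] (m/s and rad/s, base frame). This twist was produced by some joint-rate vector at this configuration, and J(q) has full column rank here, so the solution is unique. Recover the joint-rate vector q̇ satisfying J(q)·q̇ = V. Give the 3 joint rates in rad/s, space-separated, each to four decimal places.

-0.0370 0.4450 -0.6070

o_n = [-0.2581, -1.0135, -0.4035]
J₁: ẑ×o_n = [1.0135, -0.2581, 0.0000], ω = ẑ
J2: z=[0.9998, -0.0175, 0.0000] o=[-0.0045, -0.2600, 0.1600] → [0.0098, 0.5634, -0.7579, 0.9998, -0.0175, 0.0000]
J3: z=[-0.0167, -0.9562, 0.2924] o=[-0.0072, -0.4120, -0.3373] → [0.2392, -0.0745, -0.2299, -0.0167, -0.9562, 0.2924]
q̇ = J⁺·V = [-0.0370, 0.4450, -0.6070]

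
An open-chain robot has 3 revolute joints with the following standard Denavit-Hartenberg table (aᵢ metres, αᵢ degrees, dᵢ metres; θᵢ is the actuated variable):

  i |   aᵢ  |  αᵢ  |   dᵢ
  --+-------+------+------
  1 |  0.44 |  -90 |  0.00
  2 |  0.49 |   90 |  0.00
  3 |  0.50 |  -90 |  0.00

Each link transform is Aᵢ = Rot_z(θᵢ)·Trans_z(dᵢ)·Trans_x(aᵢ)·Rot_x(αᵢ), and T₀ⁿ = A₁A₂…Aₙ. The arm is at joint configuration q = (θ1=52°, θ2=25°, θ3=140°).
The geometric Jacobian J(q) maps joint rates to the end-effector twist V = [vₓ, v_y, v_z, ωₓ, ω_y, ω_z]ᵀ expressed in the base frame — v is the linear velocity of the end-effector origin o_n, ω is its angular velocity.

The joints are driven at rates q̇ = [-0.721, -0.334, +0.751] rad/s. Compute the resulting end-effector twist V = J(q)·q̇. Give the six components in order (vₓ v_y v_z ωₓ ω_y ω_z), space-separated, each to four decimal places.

0.5490 -0.3933 0.1344 0.4586 0.0445 -0.0404

o_n = [0.0773, 0.6210, -0.0452]
J₁: ẑ×o_n = [-0.6210, 0.0773, 0.0000], ω = ẑ
J2: z=[-0.7880, 0.6157, 0.0000] o=[0.2709, 0.3467, 0.0000] → [-0.0278, -0.0356, -0.0970, -0.7880, 0.6157, 0.0000]
J3: z=[0.2602, 0.3330, 0.9063] o=[0.5443, 0.6967, -0.2071] → [0.1225, -0.4653, 0.1358, 0.2602, 0.3330, 0.9063]
V = J·q̇ = [0.5490, -0.3933, 0.1344, 0.4586, 0.0445, -0.0404]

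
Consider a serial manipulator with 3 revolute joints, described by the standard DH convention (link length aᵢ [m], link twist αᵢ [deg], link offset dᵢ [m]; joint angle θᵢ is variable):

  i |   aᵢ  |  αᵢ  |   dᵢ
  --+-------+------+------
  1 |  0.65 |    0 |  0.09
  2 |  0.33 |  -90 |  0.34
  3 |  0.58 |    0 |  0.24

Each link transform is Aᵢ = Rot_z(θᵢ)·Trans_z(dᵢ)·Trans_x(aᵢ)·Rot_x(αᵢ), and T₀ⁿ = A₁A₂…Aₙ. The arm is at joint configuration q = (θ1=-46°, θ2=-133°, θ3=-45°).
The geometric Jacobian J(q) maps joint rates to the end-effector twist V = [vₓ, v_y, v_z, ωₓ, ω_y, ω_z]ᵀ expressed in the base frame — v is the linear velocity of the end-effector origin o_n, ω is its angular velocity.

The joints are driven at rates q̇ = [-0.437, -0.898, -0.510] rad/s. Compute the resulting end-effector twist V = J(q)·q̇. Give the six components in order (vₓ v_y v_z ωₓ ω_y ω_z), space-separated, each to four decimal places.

-0.3328 0.7887 0.2092 -0.0089 0.5099 -1.3350

o_n = [-0.2843, -0.7205, 0.8401]
J₁: ẑ×o_n = [0.7205, -0.2843, 0.0000], ω = ẑ
J2: z=[0.0000, 0.0000, 1.0000] o=[0.4515, -0.4676, 0.0900] → [0.2529, -0.7358, 0.0000, 0.0000, 0.0000, 1.0000]
J3: z=[0.0175, -0.9998, 0.0000] o=[0.1216, -0.4733, 0.4300] → [-0.4101, -0.0072, -0.4101, 0.0175, -0.9998, 0.0000]
V = J·q̇ = [-0.3328, 0.7887, 0.2092, -0.0089, 0.5099, -1.3350]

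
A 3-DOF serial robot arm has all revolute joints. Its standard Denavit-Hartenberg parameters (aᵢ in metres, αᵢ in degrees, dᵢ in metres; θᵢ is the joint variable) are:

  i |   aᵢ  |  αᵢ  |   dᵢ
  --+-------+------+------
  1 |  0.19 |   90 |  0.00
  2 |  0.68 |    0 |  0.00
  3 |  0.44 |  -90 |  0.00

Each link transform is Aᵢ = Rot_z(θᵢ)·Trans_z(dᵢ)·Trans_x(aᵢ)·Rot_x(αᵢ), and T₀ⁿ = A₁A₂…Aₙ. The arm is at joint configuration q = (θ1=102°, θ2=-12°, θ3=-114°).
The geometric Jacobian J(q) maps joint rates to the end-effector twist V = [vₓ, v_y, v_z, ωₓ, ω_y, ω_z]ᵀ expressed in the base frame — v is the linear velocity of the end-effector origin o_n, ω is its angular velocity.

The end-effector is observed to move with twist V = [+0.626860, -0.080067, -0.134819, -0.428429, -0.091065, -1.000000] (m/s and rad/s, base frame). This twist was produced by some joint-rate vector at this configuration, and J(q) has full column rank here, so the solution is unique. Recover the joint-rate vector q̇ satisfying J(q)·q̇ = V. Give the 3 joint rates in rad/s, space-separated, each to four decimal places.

o_n = [-0.1240, 0.5835, -0.4973]
J₁: ẑ×o_n = [-0.5835, -0.1240, 0.0000], ω = ẑ
J2: z=[0.9781, 0.2079, 0.0000] o=[-0.0395, 0.1858, 0.0000] → [-0.1034, 0.4865, 0.4065, 0.9781, 0.2079, 0.0000]
J3: z=[0.9781, 0.2079, 0.0000] o=[-0.1778, 0.8365, -0.1414] → [-0.0740, 0.3482, -0.2586, 0.9781, 0.2079, 0.0000]
q̇ = J⁺·V = [-1.0000, -0.3730, -0.0650]

-1.0000 -0.3730 -0.0650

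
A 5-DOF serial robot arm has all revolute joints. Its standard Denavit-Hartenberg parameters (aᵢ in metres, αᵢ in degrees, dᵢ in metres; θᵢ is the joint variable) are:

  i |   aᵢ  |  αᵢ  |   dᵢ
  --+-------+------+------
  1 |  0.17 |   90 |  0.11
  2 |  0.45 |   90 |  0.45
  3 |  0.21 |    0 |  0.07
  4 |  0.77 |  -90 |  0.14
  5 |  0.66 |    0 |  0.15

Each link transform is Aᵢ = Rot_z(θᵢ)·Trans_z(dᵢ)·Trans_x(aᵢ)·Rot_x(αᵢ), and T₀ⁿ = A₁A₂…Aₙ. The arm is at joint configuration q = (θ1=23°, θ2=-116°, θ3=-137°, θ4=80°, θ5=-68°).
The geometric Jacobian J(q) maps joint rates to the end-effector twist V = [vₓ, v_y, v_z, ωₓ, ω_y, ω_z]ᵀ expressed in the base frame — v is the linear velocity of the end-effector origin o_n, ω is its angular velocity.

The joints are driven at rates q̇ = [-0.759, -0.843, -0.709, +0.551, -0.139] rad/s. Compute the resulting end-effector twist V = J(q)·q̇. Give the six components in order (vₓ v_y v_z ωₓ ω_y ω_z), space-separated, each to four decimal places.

-0.2634 0.6309 1.2411 -0.1812 0.9211 -0.7235

o_n = [-1.0990, 0.0383, -0.4071]
J₁: ẑ×o_n = [-0.0383, -1.0990, 0.0000], ω = ẑ
J2: z=[0.3907, -0.9205, 0.0000] o=[0.1565, 0.0664, 0.1100] → [0.4760, 0.2021, -1.1667, 0.3907, -0.9205, 0.0000]
J3: z=[-0.8273, -0.3512, 0.4384] o=[0.1507, -0.4249, -0.2945] → [-0.1635, -0.6411, -0.8221, -0.8273, -0.3512, 0.4384]
J4: z=[-0.8273, -0.3512, 0.4384] o=[0.0988, -0.2913, -0.1257] → [-0.0457, -0.7579, -0.6934, -0.8273, -0.3512, 0.4384]
J5: z=[-0.1256, -0.6450, -0.7538] o=[-0.4385, 0.1821, -0.4413] → [-0.1305, 0.5022, -0.4079, -0.1256, -0.6450, -0.7538]
V = J·q̇ = [-0.2634, 0.6309, 1.2411, -0.1812, 0.9211, -0.7235]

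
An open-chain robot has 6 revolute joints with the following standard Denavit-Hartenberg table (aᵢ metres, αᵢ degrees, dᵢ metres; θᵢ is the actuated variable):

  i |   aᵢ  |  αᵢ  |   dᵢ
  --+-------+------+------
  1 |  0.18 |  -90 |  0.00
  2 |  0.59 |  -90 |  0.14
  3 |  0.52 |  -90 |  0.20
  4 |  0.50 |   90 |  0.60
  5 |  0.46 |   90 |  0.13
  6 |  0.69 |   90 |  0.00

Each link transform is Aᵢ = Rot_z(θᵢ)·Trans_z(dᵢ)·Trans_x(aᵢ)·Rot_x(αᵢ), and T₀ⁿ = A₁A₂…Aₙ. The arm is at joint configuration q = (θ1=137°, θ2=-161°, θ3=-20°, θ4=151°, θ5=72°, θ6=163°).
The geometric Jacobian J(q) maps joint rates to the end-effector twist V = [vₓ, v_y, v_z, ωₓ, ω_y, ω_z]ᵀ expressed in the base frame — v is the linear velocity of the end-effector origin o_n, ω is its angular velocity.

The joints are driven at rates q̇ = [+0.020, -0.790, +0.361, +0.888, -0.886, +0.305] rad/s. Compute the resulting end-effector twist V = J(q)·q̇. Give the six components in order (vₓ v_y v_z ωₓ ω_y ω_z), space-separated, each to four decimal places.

o_n = [0.7365, -0.4907, 0.0426]
J₁: ẑ×o_n = [0.4907, 0.7365, -0.0000], ω = ẑ
J2: z=[-0.6820, -0.7314, 0.0000] o=[-0.1316, 0.1228, 0.0000] → [-0.0312, 0.0291, 1.0533, -0.6820, -0.7314, 0.0000]
J3: z=[-0.2381, 0.2220, 0.9455] o=[0.1809, -0.3601, 0.1921] → [0.0903, 0.4898, -0.0923, -0.2381, 0.2220, 0.9455]
J4: z=[0.8774, 0.4667, 0.1114] o=[0.3499, -0.7608, 0.5403] → [-0.2623, 0.4797, 0.0566, 0.8774, 0.4667, 0.1114]
J5: z=[0.4102, -0.6092, -0.6786] o=[0.7518, -0.1603, 0.2441] → [-0.1015, 0.0930, -0.1449, 0.4102, -0.6092, -0.6786]
J6: z=[-0.5078, 0.4655, -0.7249] o=[1.1536, 0.0558, 0.1014] → [-0.4235, 0.2725, 0.4717, -0.5078, 0.4655, -0.7249]
V = J·q̇ = [-0.2052, 0.5952, -0.5430, 0.7136, 1.7541, 0.8404]

-0.2052 0.5952 -0.5430 0.7136 1.7541 0.8404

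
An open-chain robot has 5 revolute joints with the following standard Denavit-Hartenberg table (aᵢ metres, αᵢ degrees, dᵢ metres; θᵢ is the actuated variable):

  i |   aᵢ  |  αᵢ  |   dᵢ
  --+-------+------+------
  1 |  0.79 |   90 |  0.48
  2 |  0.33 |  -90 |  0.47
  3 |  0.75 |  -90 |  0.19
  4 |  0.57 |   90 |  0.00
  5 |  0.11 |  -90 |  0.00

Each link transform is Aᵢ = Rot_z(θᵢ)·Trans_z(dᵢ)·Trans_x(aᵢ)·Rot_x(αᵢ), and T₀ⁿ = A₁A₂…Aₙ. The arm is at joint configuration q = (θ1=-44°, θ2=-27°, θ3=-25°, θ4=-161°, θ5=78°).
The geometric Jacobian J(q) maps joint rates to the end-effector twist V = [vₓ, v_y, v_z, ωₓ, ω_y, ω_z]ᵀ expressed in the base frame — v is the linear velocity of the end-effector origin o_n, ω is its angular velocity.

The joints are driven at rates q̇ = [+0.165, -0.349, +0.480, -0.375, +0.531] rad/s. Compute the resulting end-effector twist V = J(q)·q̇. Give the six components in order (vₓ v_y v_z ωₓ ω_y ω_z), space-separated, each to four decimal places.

o_n = [0.7297, -1.3338, 0.5729]
J₁: ẑ×o_n = [1.3338, 0.7297, -0.0000], ω = ẑ
J2: z=[-0.6947, -0.7193, 0.0000] o=[0.5683, -0.5488, 0.4800] → [-0.0668, 0.0645, 0.6614, -0.6947, -0.7193, 0.0000]
J3: z=[0.3266, -0.3154, 0.8910] o=[0.4533, -1.0911, 0.3302] → [0.1397, 0.1670, 0.0079, 0.3266, -0.3154, 0.8910]
J4: z=[0.9004, 0.3904, -0.1919] o=[0.7308, -1.7998, 0.1909] → [0.2385, -0.3437, 0.4201, 0.9004, 0.3904, -0.1919]
J5: z=[-0.4023, 0.5798, -0.7085] o=[0.6366, -1.3921, 0.5780] → [0.0384, -0.0680, -0.0775, -0.4023, 0.5798, -0.7085]
V = J·q̇ = [0.2414, 0.2708, -0.4257, -0.1521, 0.2612, 0.2884]

0.2414 0.2708 -0.4257 -0.1521 0.2612 0.2884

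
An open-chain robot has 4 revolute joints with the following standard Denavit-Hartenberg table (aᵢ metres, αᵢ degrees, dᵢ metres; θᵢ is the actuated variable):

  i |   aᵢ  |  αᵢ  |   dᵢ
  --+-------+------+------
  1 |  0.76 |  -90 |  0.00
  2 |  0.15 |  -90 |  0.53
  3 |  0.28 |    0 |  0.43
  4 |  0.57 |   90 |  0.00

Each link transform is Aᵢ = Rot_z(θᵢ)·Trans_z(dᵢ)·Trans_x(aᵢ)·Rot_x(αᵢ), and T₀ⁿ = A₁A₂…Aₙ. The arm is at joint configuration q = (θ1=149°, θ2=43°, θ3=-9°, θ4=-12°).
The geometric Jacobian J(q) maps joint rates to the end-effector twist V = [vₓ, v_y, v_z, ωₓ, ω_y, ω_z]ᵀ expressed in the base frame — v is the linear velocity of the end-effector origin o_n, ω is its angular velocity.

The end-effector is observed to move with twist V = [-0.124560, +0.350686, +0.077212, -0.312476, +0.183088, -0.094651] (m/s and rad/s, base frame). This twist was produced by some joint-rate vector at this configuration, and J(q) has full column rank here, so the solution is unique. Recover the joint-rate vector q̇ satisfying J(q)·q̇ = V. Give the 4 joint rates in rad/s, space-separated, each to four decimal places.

o_n = [-1.4018, -0.0654, -0.9683]
J₁: ẑ×o_n = [0.0654, -1.4018, 0.0000], ω = ẑ
J2: z=[-0.5150, -0.8572, 0.0000] o=[-0.6514, 0.3914, 0.0000] → [0.8300, -0.4987, -0.4079, -0.5150, -0.8572, 0.0000]
J3: z=[0.5846, -0.3513, -0.7314] o=[-1.0185, -0.0064, -0.1023] → [0.2610, 0.7866, -0.1692, 0.5846, -0.3513, -0.7314]
J4: z=[0.5846, -0.3513, -0.7314] o=[-0.9630, -0.0908, -0.6054] → [0.1460, 0.5331, -0.1393, 0.5846, -0.3513, -0.7314]
q̇ = J⁺·V = [-0.4830, 0.0040, -0.1630, -0.3680]

-0.4830 0.0040 -0.1630 -0.3680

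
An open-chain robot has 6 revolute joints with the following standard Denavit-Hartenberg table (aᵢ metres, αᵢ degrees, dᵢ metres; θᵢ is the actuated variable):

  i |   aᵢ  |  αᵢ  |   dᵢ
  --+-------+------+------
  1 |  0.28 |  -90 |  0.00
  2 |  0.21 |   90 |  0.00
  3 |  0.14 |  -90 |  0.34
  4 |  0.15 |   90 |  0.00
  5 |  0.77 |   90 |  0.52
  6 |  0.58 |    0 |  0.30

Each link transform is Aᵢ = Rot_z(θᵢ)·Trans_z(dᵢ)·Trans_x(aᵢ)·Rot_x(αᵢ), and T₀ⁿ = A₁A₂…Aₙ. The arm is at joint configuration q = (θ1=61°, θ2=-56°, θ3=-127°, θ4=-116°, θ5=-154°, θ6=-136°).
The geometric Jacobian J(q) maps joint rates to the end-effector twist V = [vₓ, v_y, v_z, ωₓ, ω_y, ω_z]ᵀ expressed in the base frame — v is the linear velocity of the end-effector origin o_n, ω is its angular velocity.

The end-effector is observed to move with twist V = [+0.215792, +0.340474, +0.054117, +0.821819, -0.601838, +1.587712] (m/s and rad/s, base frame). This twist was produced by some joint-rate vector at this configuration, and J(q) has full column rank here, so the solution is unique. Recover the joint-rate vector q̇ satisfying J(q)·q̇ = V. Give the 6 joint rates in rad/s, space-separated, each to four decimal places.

o_n = [0.3586, 0.2314, 0.1789]
J₁: ẑ×o_n = [-0.2314, 0.3586, 0.0000], ω = ẑ
J2: z=[-0.8746, 0.4848, 0.0000] o=[0.1357, 0.2449, 0.0000] → [0.0867, 0.1565, -0.0962, -0.8746, 0.4848, 0.0000]
J3: z=[-0.4019, -0.7251, 0.5592] o=[0.1927, 0.3476, 0.1741] → [0.0615, 0.0947, 0.1670, -0.4019, -0.7251, 0.5592]
J4: z=[0.7429, 0.0988, 0.6621] o=[0.1310, 0.0057, 0.2944] → [-0.1608, 0.2365, 0.1452, 0.7429, 0.0988, 0.6621]
J5: z=[-0.3050, 0.9304, 0.2033] o=[0.0416, -0.0473, 0.4026] → [-0.2647, -0.0037, -0.3800, -0.3050, 0.9304, 0.2033]
J6: z=[0.9289, 0.2436, 0.2789] o=[0.0447, 0.6474, -0.2144] → [0.2118, -0.2778, -0.4630, 0.9289, 0.2436, 0.2789]
q̇ = J⁺·V = [0.7030, 0.6360, 0.5800, 0.7340, -0.8330, 0.8740]

0.7030 0.6360 0.5800 0.7340 -0.8330 0.8740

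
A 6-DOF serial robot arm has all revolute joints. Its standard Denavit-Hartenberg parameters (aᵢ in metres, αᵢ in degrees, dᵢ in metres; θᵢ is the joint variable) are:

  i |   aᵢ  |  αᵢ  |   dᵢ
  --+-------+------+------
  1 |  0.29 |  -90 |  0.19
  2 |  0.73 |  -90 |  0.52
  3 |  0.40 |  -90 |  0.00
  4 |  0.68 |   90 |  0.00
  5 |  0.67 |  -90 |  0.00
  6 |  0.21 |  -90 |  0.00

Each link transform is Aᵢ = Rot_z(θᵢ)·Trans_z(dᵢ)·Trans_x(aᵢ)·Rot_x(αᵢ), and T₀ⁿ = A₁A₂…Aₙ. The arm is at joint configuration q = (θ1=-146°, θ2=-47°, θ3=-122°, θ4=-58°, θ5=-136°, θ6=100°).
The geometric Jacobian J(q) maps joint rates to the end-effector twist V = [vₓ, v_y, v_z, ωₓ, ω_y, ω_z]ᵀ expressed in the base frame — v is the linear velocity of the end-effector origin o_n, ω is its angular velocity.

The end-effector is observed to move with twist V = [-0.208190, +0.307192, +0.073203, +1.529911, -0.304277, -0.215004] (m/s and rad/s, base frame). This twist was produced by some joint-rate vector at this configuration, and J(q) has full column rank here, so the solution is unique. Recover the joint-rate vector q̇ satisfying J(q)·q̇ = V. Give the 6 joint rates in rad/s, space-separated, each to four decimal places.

0.0180 0.9630 -0.5580 -0.4440 -0.5630 0.3600

o_n = [0.2066, -0.9167, 0.1269]
J₁: ẑ×o_n = [0.9167, 0.2066, -0.0000], ω = ẑ
J2: z=[0.5592, -0.8290, 0.0000] o=[-0.2404, -0.1622, 0.1900] → [0.0523, 0.0353, -0.0514, 0.5592, -0.8290, 0.0000]
J3: z=[-0.6063, -0.4090, -0.6820] o=[-0.3624, -0.8717, 0.7239] → [0.2134, -0.7500, 0.2600, -0.6063, -0.4090, -0.6820]
J4: z=[-0.1832, -0.7627, 0.6202] o=[-0.0528, -1.0721, 0.5689] → [0.2408, 0.0800, 0.1694, -0.1832, -0.7627, 0.6202]
J5: z=[-0.9776, 0.2081, -0.0327] o=[-0.1236, -1.4884, 0.0359] → [0.0377, 0.0781, -0.6276, -0.9776, 0.2081, -0.0327]
J6: z=[0.0594, 0.1233, -0.9906] o=[0.0118, -0.8383, 0.1250] → [-0.0774, -0.1931, -0.0287, 0.0594, 0.1233, -0.9906]
q̇ = J⁺·V = [0.0180, 0.9630, -0.5580, -0.4440, -0.5630, 0.3600]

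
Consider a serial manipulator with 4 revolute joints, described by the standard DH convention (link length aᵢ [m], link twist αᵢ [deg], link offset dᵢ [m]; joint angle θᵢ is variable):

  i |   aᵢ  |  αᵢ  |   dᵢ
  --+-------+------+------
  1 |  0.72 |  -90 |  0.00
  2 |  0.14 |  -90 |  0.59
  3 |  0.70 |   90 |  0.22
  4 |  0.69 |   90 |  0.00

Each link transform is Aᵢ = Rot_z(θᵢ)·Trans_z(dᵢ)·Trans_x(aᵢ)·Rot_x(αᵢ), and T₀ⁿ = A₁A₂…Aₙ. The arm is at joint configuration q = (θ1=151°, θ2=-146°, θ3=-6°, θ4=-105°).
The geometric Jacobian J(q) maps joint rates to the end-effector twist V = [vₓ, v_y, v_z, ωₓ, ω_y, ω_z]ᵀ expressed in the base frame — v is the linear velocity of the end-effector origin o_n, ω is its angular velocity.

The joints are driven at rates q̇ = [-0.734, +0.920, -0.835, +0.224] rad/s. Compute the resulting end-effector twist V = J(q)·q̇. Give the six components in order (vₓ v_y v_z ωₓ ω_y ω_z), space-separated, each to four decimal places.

o_n = [-0.2463, -0.6004, -0.0019]
J₁: ẑ×o_n = [0.6004, -0.2463, 0.0000], ω = ẑ
J2: z=[-0.4848, -0.8746, 0.0000] o=[-0.6297, 0.3491, 0.0000] → [0.0017, -0.0009, 0.7956, -0.4848, -0.8746, 0.0000]
J3: z=[-0.4891, 0.2711, 0.8290] o=[-0.8143, -0.2232, 0.0783] → [0.2909, 0.4316, 0.0305, -0.4891, 0.2711, 0.8290]
J4: z=[-0.5579, -0.8278, -0.0585] o=[-0.4525, -0.5074, 0.6500] → [0.5342, -0.3758, 0.2226, -0.5579, -0.8278, -0.0585]
V = J·q̇ = [-0.5624, -0.2646, 0.7564, -0.1626, -1.2165, -1.4393]

-0.5624 -0.2646 0.7564 -0.1626 -1.2165 -1.4393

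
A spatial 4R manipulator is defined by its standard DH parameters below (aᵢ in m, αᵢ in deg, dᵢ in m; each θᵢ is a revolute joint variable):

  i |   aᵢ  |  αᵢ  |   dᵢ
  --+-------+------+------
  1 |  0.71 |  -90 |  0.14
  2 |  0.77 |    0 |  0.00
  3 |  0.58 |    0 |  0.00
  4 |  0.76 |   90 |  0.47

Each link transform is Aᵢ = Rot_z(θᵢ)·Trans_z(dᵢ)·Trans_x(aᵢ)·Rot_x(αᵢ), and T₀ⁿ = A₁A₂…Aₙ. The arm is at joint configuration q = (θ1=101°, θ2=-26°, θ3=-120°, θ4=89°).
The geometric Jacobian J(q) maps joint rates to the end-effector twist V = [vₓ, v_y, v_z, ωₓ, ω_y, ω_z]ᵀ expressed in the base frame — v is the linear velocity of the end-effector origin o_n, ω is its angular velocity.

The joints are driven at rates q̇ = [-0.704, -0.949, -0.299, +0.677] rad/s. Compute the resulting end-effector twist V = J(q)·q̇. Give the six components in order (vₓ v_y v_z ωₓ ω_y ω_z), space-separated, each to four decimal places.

1.0673 -0.5649 0.2930 0.5605 0.1090 -0.7040

o_n = [-0.7161, 1.2209, 1.4393]
J₁: ẑ×o_n = [-1.2209, -0.7161, 0.0000], ω = ẑ
J2: z=[-0.9816, -0.1908, 0.0000] o=[-0.1355, 0.6970, 0.1400] → [-0.2479, 1.2754, -0.6252, -0.9816, -0.1908, 0.0000]
J3: z=[-0.9816, -0.1908, 0.0000] o=[-0.2675, 1.3763, 0.4775] → [-0.1835, 0.9441, 0.0669, -0.9816, -0.1908, 0.0000]
J4: z=[-0.9816, -0.1908, 0.0000] o=[-0.1758, 0.9043, 0.8019] → [-0.1216, 0.6257, -0.4139, -0.9816, -0.1908, 0.0000]
V = J·q̇ = [1.0673, -0.5649, 0.2930, 0.5605, 0.1090, -0.7040]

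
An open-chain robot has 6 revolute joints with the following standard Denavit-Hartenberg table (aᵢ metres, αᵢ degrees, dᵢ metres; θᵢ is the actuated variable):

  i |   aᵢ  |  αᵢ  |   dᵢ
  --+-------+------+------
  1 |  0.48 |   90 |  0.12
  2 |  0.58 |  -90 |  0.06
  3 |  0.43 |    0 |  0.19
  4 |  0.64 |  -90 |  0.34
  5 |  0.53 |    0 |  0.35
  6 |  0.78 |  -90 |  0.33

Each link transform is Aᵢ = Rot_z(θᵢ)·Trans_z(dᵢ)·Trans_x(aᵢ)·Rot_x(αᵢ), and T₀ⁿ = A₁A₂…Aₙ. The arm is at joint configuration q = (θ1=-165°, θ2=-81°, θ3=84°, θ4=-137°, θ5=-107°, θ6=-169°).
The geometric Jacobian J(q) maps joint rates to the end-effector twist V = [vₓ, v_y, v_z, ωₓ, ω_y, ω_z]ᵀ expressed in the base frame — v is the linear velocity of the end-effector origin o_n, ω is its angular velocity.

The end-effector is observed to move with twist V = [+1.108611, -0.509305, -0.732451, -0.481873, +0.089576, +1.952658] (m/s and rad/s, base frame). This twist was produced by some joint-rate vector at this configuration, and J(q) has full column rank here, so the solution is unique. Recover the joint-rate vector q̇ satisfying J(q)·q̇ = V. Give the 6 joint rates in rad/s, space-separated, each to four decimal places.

0.8840 -0.5320 0.0200 0.5840 -0.3660 -0.8690

o_n = [-0.8568, -0.5654, -1.3296]
J₁: ẑ×o_n = [0.5654, -0.8568, 0.0000], ω = ẑ
J2: z=[-0.2588, 0.9659, 0.0000] o=[-0.4636, -0.1242, 0.1200] → [-1.4002, -0.3752, 0.4940, -0.2588, 0.9659, 0.0000]
J3: z=[-0.9540, -0.2556, 0.1564] o=[-0.5668, -0.0898, -0.4529] → [0.2985, -0.8818, 0.3797, -0.9540, -0.2556, 0.1564]
J4: z=[-0.9540, -0.2556, 0.1564] o=[-0.6442, -0.5532, -0.4675] → [0.2223, -0.8557, -0.0427, -0.9540, -0.2556, 0.1564]
J5: z=[0.0351, -0.6136, -0.7888] o=[-1.1590, -0.1620, -0.7948] → [0.0100, -0.2196, 0.1713, 0.0351, -0.6136, -0.7888]
J6: z=[0.0351, -0.6136, -0.7888] o=[-1.5842, -0.6221, -0.8994] → [0.3087, -0.5587, 0.4483, 0.0351, -0.6136, -0.7888]
q̇ = J⁺·V = [0.8840, -0.5320, 0.0200, 0.5840, -0.3660, -0.8690]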